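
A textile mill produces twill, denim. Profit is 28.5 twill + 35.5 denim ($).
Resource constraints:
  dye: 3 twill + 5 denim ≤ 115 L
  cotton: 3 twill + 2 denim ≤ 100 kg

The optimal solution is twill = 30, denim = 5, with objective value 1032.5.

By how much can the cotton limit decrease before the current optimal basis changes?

54

Binding constraints: dye, cotton. The basis is B = [[3,5],[3,2]] with det -9.
Per unit decrease in cotton, x* moves by d = (-0.5556, 0.3333).
The basis stays optimal until twill reaches 0; allowable decrease = 54 kg.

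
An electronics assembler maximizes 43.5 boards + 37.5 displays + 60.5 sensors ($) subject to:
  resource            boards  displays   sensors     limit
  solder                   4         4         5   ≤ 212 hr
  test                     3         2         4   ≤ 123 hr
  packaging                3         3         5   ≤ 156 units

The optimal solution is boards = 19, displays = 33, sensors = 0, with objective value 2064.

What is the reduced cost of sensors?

-6

Binding: test and packaging. Non-binding: solder (4 unused).
Slack constraints have shadow price 0 (complementary slackness).
The binding rows give the dual system: 3·y_test + 3·y_packaging = 43.5 and 2·y_test + 3·y_packaging = 37.5.
This yields shadow prices y_test = 6, y_packaging = 8.5.
Reduced cost of sensors: c₃ − yᵀa₃ = 60.5 − (6·4 + 8.5·5) = 60.5 − 66.5 = -6.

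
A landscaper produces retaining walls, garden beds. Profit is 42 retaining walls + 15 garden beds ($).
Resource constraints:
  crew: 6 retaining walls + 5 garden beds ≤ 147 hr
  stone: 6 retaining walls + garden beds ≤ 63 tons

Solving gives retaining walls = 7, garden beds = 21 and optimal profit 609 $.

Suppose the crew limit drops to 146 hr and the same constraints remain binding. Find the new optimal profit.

Both crew and stone are binding at x*.
The binding rows give the dual system: 6·y_crew + 6·y_stone = 42 and 5·y_crew + 1·y_stone = 15.
Solving: y_crew = 2, y_stone = 5.
Δz = y_crew·Δb = 2 × (-1) = -2, so new z* = 609 − 2 = 607.

607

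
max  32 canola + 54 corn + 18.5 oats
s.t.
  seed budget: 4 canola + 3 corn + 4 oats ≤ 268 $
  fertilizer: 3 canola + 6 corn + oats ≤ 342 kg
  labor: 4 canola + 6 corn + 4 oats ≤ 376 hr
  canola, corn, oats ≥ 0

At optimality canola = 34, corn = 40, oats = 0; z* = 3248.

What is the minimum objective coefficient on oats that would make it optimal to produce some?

24

Check each constraint at x*: seed budget 256/268 (slack 12); fertilizer 342/342 (tight); labor 376/376 (tight).
By complementary slackness, y = 0 for the non-binding constraint.
From A_Bᵀ y = c: 3·y_fertilizer + 4·y_labor = 32; 6·y_fertilizer + 6·y_labor = 54.
This yields shadow prices y_fertilizer = 4, y_labor = 5.
oats enters the basis when its profit ≥ yᵀa₃ = 4·1 + 5·4 = 24.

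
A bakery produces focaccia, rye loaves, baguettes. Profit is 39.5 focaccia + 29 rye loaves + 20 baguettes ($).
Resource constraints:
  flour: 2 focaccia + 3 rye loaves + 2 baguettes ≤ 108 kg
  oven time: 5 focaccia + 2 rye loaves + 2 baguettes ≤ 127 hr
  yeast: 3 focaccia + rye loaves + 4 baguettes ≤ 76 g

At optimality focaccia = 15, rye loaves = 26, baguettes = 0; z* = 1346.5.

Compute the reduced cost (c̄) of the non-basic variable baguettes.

At the optimum: flour uses 108 of 108 (binding); oven time uses 127 of 127 (binding); yeast uses 71 of 76 (slack = 5).
By complementary slackness, y = 0 for the non-binding constraint.
From A_Bᵀ y = c: 2·y_flour + 5·y_oven time = 39.5; 3·y_flour + 2·y_oven time = 29.
→ y_flour = 6 and y_oven time = 5.5.
Reduced cost of baguettes: c₃ − yᵀa₃ = 20 − (6·2 + 5.5·2) = 20 − 23 = -3.

-3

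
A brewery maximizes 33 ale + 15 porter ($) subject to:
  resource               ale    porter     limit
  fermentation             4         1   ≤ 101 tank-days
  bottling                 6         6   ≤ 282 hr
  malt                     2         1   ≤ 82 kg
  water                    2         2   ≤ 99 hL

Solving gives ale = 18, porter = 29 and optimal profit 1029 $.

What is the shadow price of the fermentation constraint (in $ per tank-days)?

6

At the optimum: fermentation uses 101 of 101 (binding); bottling uses 282 of 282 (binding); malt uses 65 of 82 (slack = 17); water uses 94 of 99 (slack = 5).
Slack constraints have shadow price 0 (complementary slackness).
The binding rows give the dual system: 4·y_fermentation + 6·y_bottling = 33 and 1·y_fermentation + 6·y_bottling = 15.
This yields shadow prices y_fermentation = 6, y_bottling = 1.5.
Shadow price of fermentation = 6.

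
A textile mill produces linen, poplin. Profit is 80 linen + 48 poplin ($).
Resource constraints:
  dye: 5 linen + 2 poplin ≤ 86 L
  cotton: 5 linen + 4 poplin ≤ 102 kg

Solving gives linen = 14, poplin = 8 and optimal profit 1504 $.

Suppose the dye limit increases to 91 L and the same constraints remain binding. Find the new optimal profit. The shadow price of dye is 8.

1544

Δb = 5, so new z* = 1504 + (8)·(5) = 1504 + 40 = 1544.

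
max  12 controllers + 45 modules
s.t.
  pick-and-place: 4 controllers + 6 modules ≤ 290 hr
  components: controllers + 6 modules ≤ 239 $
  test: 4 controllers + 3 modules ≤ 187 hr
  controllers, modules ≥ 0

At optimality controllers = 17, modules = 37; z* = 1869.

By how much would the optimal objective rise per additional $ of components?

6

At the optimum: pick-and-place uses 290 of 290 (binding); components uses 239 of 239 (binding); test uses 179 of 187 (slack = 8).
By complementary slackness, y = 0 for the non-binding constraint.
Dual feasibility on the basic columns requires 4·y_pick-and-place + 1·y_components = 12, 6·y_pick-and-place + 6·y_components = 45.
→ y_pick-and-place = 1.5 and y_components = 6.
Shadow price of components = 6.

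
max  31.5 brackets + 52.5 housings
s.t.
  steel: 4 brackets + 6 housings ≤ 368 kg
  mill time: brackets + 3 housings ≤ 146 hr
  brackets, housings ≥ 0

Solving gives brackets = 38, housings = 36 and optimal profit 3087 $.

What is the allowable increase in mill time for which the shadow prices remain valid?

38

Binding constraints: steel, mill time. The basis is B = [[4,6],[1,3]] with det 6.
Per unit increase in mill time, x* moves by d = (-1, 0.6667).
The basis stays optimal until brackets reaches 0; allowable increase = 38 hr.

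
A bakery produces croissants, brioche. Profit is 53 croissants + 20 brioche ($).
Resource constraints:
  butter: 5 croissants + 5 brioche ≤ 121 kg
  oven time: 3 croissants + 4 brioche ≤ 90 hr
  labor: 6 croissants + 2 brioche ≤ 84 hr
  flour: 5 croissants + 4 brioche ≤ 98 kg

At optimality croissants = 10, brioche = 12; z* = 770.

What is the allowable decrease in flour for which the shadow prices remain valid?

Binding constraints: labor, flour. The basis is B = [[6,2],[5,4]] with det 14.
Per unit decrease in flour, x* moves by d = (0.1429, -0.4286).
The basis stays optimal until brioche reaches 0; allowable decrease = 28 kg.

28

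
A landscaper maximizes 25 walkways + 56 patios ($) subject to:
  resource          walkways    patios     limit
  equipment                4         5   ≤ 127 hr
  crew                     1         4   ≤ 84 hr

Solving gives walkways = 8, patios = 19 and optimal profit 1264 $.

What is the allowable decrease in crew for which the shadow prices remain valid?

52.25

Binding constraints: equipment, crew. The basis is B = [[4,5],[1,4]] with det 11.
Per unit decrease in crew, x* moves by d = (0.4545, -0.3636).
The basis stays optimal until patios reaches 0; allowable decrease = 52.25 hr.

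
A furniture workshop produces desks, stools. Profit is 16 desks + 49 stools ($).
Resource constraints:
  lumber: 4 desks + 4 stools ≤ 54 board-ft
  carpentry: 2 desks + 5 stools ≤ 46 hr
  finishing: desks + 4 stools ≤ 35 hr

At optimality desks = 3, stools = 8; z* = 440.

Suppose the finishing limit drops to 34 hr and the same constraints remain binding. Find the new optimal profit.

Binding: carpentry and finishing. Non-binding: lumber (10 unused).
By complementary slackness, y = 0 for the non-binding constraint.
From A_Bᵀ y = c: 2·y_carpentry + 1·y_finishing = 16; 5·y_carpentry + 4·y_finishing = 49.
This yields shadow prices y_carpentry = 5, y_finishing = 6.
Δz = y_finishing·Δb = 6 × (-1) = -6, so new z* = 440 − 6 = 434.

434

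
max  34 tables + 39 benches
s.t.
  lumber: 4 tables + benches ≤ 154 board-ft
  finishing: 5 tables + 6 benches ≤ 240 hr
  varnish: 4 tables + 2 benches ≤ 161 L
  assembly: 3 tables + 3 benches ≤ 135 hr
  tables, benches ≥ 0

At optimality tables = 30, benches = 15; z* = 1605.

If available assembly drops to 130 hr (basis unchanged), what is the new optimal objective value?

1590

Check each constraint at x*: lumber 135/154 (slack 19); finishing 240/240 (tight); varnish 150/161 (slack 11); assembly 135/135 (tight).
Slack constraints have shadow price 0 (complementary slackness).
Dual feasibility on the basic columns requires 5·y_finishing + 3·y_assembly = 34, 6·y_finishing + 3·y_assembly = 39.
Solving: y_finishing = 5, y_assembly = 3.
Δz = y_assembly·Δb = 3 × (-5) = -15, so new z* = 1605 − 15 = 1590.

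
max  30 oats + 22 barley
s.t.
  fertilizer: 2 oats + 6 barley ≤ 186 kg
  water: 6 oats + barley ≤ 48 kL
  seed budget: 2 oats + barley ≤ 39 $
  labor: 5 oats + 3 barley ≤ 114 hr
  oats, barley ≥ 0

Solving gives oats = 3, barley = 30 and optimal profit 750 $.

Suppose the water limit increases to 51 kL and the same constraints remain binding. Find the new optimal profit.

762

Binding: fertilizer and water. Non-binding: seed budget (3 unused), labor (9 unused).
Slack constraints have shadow price 0 (complementary slackness).
From A_Bᵀ y = c: 2·y_fertilizer + 6·y_water = 30; 6·y_fertilizer + 1·y_water = 22.
→ y_fertilizer = 3 and y_water = 4.
Δz = y_water·Δb = 4 × (3) = 12, so new z* = 750 + 12 = 762.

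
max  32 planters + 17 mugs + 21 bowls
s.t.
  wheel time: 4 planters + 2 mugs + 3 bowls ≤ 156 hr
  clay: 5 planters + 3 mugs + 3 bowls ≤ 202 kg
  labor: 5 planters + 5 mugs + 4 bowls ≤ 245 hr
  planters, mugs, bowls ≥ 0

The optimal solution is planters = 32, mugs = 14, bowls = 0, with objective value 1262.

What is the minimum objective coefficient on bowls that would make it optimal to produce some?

Binding: wheel time and clay. Non-binding: labor (15 unused).
By complementary slackness, y = 0 for the non-binding constraint.
The binding rows give the dual system: 4·y_wheel time + 5·y_clay = 32 and 2·y_wheel time + 3·y_clay = 17.
This yields shadow prices y_wheel time = 5.5, y_clay = 2.
bowls enters the basis when its profit ≥ yᵀa₃ = 5.5·3 + 2·3 = 22.5.

22.5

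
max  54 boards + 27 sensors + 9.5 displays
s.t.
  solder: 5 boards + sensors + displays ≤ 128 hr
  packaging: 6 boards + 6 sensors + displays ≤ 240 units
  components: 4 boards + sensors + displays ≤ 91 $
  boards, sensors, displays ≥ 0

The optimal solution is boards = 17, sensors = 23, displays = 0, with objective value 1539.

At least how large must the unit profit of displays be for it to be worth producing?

12

Check each constraint at x*: solder 108/128 (slack 20); packaging 240/240 (tight); components 91/91 (tight).
Since solder is not tight, its dual is 0.
From A_Bᵀ y = c: 6·y_packaging + 4·y_components = 54; 6·y_packaging + 1·y_components = 27.
Solving: y_packaging = 3, y_components = 9.
displays enters the basis when its profit ≥ yᵀa₃ = 3·1 + 9·1 = 12.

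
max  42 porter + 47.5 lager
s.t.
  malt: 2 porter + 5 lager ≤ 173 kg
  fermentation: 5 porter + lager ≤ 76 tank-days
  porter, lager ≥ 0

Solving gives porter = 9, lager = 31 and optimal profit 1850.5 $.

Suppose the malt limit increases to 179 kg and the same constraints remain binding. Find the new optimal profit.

At the optimum: malt uses 173 of 173 (binding); fermentation uses 76 of 76 (binding).
The binding rows give the dual system: 2·y_malt + 5·y_fermentation = 42 and 5·y_malt + 1·y_fermentation = 47.5.
This yields shadow prices y_malt = 8.5, y_fermentation = 5.
Δz = y_malt·Δb = 8.5 × (6) = 51, so new z* = 1850.5 + 51 = 1901.5.

1901.5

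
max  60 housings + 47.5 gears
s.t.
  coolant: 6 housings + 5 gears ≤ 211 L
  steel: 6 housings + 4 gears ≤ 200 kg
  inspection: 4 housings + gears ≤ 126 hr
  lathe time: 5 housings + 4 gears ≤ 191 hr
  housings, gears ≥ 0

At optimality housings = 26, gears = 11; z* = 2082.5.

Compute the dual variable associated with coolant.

Binding: coolant and steel. Non-binding: inspection (11 unused), lathe time (17 unused).
Slack constraints have shadow price 0 (complementary slackness).
From A_Bᵀ y = c: 6·y_coolant + 6·y_steel = 60; 5·y_coolant + 4·y_steel = 47.5.
Solving: y_coolant = 7.5, y_steel = 2.5.
Shadow price of coolant = 7.5.

7.5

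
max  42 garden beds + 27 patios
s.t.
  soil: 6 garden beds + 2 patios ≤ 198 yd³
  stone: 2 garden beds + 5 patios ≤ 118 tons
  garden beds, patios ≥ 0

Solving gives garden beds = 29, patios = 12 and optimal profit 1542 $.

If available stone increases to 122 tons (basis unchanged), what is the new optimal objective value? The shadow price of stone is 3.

1554

Δb = 4, so new z* = 1542 + (3)·(4) = 1542 + 12 = 1554.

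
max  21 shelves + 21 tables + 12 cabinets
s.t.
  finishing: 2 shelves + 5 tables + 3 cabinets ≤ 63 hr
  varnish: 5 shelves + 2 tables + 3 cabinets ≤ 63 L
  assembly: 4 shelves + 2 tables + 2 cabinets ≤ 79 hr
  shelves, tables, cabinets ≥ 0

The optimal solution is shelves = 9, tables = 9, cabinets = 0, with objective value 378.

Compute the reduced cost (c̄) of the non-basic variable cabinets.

At the optimum: finishing uses 63 of 63 (binding); varnish uses 63 of 63 (binding); assembly uses 54 of 79 (slack = 25).
Slack constraints have shadow price 0 (complementary slackness).
The binding rows give the dual system: 2·y_finishing + 5·y_varnish = 21 and 5·y_finishing + 2·y_varnish = 21.
→ y_finishing = 3 and y_varnish = 3.
Reduced cost of cabinets: c₃ − yᵀa₃ = 12 − (3·3 + 3·3) = 12 − 18 = -6.

-6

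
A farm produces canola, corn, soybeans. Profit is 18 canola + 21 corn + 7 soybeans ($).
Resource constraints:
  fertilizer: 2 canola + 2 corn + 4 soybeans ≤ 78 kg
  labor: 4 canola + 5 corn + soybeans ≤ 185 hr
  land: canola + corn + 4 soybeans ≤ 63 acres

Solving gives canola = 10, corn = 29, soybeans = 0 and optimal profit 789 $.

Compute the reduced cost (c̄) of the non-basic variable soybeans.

-8

Check each constraint at x*: fertilizer 78/78 (tight); labor 185/185 (tight); land 39/63 (slack 24).
By complementary slackness, y = 0 for the non-binding constraint.
The binding rows give the dual system: 2·y_fertilizer + 4·y_labor = 18 and 2·y_fertilizer + 5·y_labor = 21.
Solving: y_fertilizer = 3, y_labor = 3.
Reduced cost of soybeans: c₃ − yᵀa₃ = 7 − (3·4 + 3·1) = 7 − 15 = -8.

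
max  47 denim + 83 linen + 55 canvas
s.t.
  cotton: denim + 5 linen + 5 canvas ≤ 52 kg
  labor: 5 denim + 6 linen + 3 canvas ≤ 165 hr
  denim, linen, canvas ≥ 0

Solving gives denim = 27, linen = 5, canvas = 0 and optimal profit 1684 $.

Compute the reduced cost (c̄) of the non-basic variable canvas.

At the optimum: cotton uses 52 of 52 (binding); labor uses 165 of 165 (binding).
The binding rows give the dual system: 1·y_cotton + 5·y_labor = 47 and 5·y_cotton + 6·y_labor = 83.
Solving: y_cotton = 7, y_labor = 8.
Reduced cost of canvas: c₃ − yᵀa₃ = 55 − (7·5 + 8·3) = 55 − 59 = -4.

-4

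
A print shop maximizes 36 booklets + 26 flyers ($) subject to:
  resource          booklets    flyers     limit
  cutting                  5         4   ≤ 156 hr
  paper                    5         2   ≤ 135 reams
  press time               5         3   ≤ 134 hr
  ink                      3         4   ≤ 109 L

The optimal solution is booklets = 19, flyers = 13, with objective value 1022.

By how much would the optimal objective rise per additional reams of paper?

0

Check each constraint at x*: cutting 147/156 (slack 9); paper 121/135 (slack 14); press time 134/134 (tight); ink 109/109 (tight).
By complementary slackness, y = 0 for the non-binding constraints.
The binding rows give the dual system: 5·y_press time + 3·y_ink = 36 and 3·y_press time + 4·y_ink = 26.
→ y_press time = 6 and y_ink = 2.
Shadow price of paper = 0.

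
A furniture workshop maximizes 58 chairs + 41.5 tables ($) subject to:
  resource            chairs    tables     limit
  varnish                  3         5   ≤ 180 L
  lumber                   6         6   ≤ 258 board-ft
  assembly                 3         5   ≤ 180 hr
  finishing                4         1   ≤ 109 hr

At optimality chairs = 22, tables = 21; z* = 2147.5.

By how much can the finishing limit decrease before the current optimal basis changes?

Binding constraints: lumber, finishing. The basis is B = [[6,6],[4,1]] with det -18.
Per unit decrease in finishing, x* moves by d = (-0.3333, 0.3333).
The basis stays optimal until varnish becomes binding; allowable decrease = 13.5 hr.

13.5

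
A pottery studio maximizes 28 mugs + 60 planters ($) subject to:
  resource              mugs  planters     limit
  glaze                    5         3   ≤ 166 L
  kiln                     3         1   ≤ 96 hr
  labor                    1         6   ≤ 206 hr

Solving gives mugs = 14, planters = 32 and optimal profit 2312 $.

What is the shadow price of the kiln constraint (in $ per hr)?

Binding: glaze and labor. Non-binding: kiln (22 unused).
Slack constraints have shadow price 0 (complementary slackness).
Dual feasibility on the basic columns requires 5·y_glaze + 1·y_labor = 28, 3·y_glaze + 6·y_labor = 60.
This yields shadow prices y_glaze = 4, y_labor = 8.
Shadow price of kiln = 0.

0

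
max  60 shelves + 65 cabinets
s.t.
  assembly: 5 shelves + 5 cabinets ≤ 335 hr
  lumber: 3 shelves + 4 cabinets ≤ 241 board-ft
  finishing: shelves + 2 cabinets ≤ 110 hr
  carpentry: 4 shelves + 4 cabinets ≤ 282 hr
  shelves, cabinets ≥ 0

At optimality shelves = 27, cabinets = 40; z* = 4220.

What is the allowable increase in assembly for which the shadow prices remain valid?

17.5

Binding constraints: assembly, lumber. The basis is B = [[5,5],[3,4]] with det 5.
Per unit increase in assembly, x* moves by d = (0.8, -0.6).
The basis stays optimal until carpentry becomes binding; allowable increase = 17.5 hr.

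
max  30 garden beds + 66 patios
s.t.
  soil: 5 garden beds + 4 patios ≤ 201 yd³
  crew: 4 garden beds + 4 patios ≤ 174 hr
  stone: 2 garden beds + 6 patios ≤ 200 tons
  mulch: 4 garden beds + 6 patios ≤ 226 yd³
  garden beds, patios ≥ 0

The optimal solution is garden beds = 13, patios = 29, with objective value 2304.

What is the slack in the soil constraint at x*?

20

soil used = 5·13 + 4·29 = 181; slack = 201 − 181 = 20.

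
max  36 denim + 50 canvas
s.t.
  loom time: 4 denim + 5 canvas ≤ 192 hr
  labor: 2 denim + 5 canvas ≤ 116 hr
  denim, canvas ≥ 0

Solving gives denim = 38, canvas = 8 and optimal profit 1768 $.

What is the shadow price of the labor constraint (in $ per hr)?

Check each constraint at x*: loom time 192/192 (tight); labor 116/116 (tight).
Dual feasibility on the basic columns requires 4·y_loom time + 2·y_labor = 36, 5·y_loom time + 5·y_labor = 50.
This yields shadow prices y_loom time = 8, y_labor = 2.
Shadow price of labor = 2.

2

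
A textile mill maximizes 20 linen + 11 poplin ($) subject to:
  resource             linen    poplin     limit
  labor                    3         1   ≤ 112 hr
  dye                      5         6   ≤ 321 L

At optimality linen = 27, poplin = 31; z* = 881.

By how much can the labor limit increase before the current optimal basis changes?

80.6

Binding constraints: labor, dye. The basis is B = [[3,1],[5,6]] with det 13.
Per unit increase in labor, x* moves by d = (0.4615, -0.3846).
The basis stays optimal until poplin reaches 0; allowable increase = 80.6 hr.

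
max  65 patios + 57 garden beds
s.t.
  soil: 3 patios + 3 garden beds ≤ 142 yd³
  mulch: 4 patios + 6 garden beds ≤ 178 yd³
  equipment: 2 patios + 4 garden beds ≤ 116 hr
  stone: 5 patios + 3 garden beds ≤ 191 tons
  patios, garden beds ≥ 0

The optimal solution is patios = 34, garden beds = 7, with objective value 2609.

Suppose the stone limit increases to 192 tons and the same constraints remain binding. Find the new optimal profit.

2618

Binding: mulch and stone. Non-binding: soil (19 unused), equipment (20 unused).
Since soil, equipment are not tight, their duals are 0.
From A_Bᵀ y = c: 4·y_mulch + 5·y_stone = 65; 6·y_mulch + 3·y_stone = 57.
This yields shadow prices y_mulch = 5, y_stone = 9.
Δz = y_stone·Δb = 9 × (1) = 9, so new z* = 2609 + 9 = 2618.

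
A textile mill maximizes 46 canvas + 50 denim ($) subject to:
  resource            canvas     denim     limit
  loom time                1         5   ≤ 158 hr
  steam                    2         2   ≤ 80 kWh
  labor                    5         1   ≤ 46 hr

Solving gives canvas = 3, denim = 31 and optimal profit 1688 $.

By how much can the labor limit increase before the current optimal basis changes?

36

Binding constraints: loom time, labor. The basis is B = [[1,5],[5,1]] with det -24.
Per unit increase in labor, x* moves by d = (0.2083, -0.0417).
The basis stays optimal until steam becomes binding; allowable increase = 36 hr.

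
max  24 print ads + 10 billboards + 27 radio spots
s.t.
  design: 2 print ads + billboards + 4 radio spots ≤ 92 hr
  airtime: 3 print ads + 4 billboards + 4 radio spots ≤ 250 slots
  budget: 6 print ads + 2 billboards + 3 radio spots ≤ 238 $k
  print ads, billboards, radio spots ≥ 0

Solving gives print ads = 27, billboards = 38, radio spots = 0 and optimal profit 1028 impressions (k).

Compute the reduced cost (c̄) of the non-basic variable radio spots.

At the optimum: design uses 92 of 92 (binding); airtime uses 233 of 250 (slack = 17); budget uses 238 of 238 (binding).
Slack constraints have shadow price 0 (complementary slackness).
From A_Bᵀ y = c: 2·y_design + 6·y_budget = 24; 1·y_design + 2·y_budget = 10.
→ y_design = 6 and y_budget = 2.
Reduced cost of radio spots: c₃ − yᵀa₃ = 27 − (6·4 + 2·3) = 27 − 30 = -3.

-3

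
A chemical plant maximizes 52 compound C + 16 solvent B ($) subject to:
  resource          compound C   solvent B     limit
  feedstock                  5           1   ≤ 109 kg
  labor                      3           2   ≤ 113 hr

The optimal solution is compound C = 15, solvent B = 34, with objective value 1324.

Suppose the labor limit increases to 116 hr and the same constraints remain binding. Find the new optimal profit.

1336

Check each constraint at x*: feedstock 109/109 (tight); labor 113/113 (tight).
The binding rows give the dual system: 5·y_feedstock + 3·y_labor = 52 and 1·y_feedstock + 2·y_labor = 16.
This yields shadow prices y_feedstock = 8, y_labor = 4.
Δz = y_labor·Δb = 4 × (3) = 12, so new z* = 1324 + 12 = 1336.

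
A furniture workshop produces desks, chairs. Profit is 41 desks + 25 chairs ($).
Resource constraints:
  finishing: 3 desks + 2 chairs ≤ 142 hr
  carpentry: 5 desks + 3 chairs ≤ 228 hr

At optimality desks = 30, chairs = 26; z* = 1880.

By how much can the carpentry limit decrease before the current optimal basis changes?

15

Binding constraints: finishing, carpentry. The basis is B = [[3,2],[5,3]] with det -1.
Per unit decrease in carpentry, x* moves by d = (-2, 3).
The basis stays optimal until desks reaches 0; allowable decrease = 15 hr.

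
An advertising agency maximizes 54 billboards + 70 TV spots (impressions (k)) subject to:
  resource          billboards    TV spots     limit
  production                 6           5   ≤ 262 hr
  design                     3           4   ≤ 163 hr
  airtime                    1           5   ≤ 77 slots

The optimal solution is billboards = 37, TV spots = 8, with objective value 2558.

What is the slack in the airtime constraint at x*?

0

airtime used = 1·37 + 5·8 = 77; slack = 77 − 77 = 0.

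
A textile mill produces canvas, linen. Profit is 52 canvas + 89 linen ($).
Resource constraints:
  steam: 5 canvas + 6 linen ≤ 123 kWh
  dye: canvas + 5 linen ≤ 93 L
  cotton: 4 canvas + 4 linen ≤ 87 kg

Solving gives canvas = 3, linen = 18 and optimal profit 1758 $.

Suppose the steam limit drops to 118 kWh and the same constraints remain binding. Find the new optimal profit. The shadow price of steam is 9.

Δb = -5, so new z* = 1758 + (9)·(-5) = 1758 − 45 = 1713.

1713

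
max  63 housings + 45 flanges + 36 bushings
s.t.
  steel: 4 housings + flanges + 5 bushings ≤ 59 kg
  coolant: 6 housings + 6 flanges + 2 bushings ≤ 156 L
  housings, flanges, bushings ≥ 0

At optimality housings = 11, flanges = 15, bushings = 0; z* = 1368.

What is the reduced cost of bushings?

Both steel and coolant are binding at x*.
The binding rows give the dual system: 4·y_steel + 6·y_coolant = 63 and 1·y_steel + 6·y_coolant = 45.
→ y_steel = 6 and y_coolant = 6.5.
Reduced cost of bushings: c₃ − yᵀa₃ = 36 − (6·5 + 6.5·2) = 36 − 43 = -7.

-7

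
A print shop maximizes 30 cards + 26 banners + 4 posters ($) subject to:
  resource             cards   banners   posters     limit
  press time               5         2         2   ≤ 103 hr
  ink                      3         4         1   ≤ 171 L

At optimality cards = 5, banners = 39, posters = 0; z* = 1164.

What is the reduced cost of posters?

-7

Check each constraint at x*: press time 103/103 (tight); ink 171/171 (tight).
From A_Bᵀ y = c: 5·y_press time + 3·y_ink = 30; 2·y_press time + 4·y_ink = 26.
Solving: y_press time = 3, y_ink = 5.
Reduced cost of posters: c₃ − yᵀa₃ = 4 − (3·2 + 5·1) = 4 − 11 = -7.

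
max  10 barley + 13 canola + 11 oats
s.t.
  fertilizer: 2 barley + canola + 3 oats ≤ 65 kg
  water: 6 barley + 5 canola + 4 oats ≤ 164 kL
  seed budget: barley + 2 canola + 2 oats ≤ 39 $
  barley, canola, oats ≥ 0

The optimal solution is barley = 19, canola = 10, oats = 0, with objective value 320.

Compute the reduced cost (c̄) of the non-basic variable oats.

Check each constraint at x*: fertilizer 48/65 (slack 17); water 164/164 (tight); seed budget 39/39 (tight).
By complementary slackness, y = 0 for the non-binding constraint.
From A_Bᵀ y = c: 6·y_water + 1·y_seed budget = 10; 5·y_water + 2·y_seed budget = 13.
This yields shadow prices y_water = 1, y_seed budget = 4.
Reduced cost of oats: c₃ − yᵀa₃ = 11 − (1·4 + 4·2) = 11 − 12 = -1.

-1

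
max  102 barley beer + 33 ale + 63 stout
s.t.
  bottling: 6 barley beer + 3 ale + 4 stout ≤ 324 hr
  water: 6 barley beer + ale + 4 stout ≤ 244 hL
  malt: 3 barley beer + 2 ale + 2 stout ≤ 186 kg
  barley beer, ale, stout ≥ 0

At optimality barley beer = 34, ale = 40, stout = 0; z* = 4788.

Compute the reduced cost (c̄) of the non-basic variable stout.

-5

Check each constraint at x*: bottling 324/324 (tight); water 244/244 (tight); malt 182/186 (slack 4).
Slack constraints have shadow price 0 (complementary slackness).
The binding rows give the dual system: 6·y_bottling + 6·y_water = 102 and 3·y_bottling + 1·y_water = 33.
→ y_bottling = 8 and y_water = 9.
Reduced cost of stout: c₃ − yᵀa₃ = 63 − (8·4 + 9·4) = 63 − 68 = -5.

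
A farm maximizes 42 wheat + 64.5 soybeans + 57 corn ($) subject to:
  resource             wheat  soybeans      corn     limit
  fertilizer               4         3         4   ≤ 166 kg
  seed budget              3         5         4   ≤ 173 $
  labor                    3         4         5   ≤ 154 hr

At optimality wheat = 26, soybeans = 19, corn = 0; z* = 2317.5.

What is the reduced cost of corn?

-4.5

At the optimum: fertilizer uses 161 of 166 (slack = 5); seed budget uses 173 of 173 (binding); labor uses 154 of 154 (binding).
Since fertilizer is not tight, its dual is 0.
The binding rows give the dual system: 3·y_seed budget + 3·y_labor = 42 and 5·y_seed budget + 4·y_labor = 64.5.
Solving: y_seed budget = 8.5, y_labor = 5.5.
Reduced cost of corn: c₃ − yᵀa₃ = 57 − (8.5·4 + 5.5·5) = 57 − 61.5 = -4.5.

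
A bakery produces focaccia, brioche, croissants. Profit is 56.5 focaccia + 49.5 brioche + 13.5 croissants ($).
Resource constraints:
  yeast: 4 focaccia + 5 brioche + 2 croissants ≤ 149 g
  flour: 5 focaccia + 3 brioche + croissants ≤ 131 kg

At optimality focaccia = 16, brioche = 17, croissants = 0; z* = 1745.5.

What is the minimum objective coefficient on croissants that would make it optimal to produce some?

Both yeast and flour are binding at x*.
From A_Bᵀ y = c: 4·y_yeast + 5·y_flour = 56.5; 5·y_yeast + 3·y_flour = 49.5.
Solving: y_yeast = 6, y_flour = 6.5.
croissants enters the basis when its profit ≥ yᵀa₃ = 6·2 + 6.5·1 = 18.5.

18.5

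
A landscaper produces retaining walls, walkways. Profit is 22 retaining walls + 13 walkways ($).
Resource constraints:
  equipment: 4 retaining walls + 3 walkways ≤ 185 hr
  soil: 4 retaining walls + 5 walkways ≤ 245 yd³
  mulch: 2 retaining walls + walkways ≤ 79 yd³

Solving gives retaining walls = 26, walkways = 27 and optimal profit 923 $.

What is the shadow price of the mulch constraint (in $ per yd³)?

7

Binding: equipment and mulch. Non-binding: soil (6 unused).
By complementary slackness, y = 0 for the non-binding constraint.
The binding rows give the dual system: 4·y_equipment + 2·y_mulch = 22 and 3·y_equipment + 1·y_mulch = 13.
This yields shadow prices y_equipment = 2, y_mulch = 7.
Shadow price of mulch = 7.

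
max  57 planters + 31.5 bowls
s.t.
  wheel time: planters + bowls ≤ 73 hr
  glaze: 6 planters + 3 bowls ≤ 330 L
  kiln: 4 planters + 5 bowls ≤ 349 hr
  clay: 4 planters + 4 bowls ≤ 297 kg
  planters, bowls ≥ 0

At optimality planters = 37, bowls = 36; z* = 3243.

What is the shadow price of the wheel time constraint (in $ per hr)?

6

At the optimum: wheel time uses 73 of 73 (binding); glaze uses 330 of 330 (binding); kiln uses 328 of 349 (slack = 21); clay uses 292 of 297 (slack = 5).
By complementary slackness, y = 0 for the non-binding constraints.
Dual feasibility on the basic columns requires 1·y_wheel time + 6·y_glaze = 57, 1·y_wheel time + 3·y_glaze = 31.5.
Solving: y_wheel time = 6, y_glaze = 8.5.
Shadow price of wheel time = 6.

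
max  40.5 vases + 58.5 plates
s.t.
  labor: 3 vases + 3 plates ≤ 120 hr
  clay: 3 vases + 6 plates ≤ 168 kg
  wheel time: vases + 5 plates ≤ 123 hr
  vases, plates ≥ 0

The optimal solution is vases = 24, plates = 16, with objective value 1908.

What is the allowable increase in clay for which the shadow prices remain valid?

14.25

Binding constraints: labor, clay. The basis is B = [[3,3],[3,6]] with det 9.
Per unit increase in clay, x* moves by d = (-0.3333, 0.3333).
The basis stays optimal until wheel time becomes binding; allowable increase = 14.25 kg.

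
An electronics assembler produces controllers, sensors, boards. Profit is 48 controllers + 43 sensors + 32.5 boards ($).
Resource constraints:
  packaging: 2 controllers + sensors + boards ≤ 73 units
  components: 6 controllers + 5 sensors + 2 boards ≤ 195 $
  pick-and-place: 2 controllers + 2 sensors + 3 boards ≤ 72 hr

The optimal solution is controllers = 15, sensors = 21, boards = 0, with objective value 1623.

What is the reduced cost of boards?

-4.5

Binding: components and pick-and-place. Non-binding: packaging (22 unused).
Slack constraints have shadow price 0 (complementary slackness).
From A_Bᵀ y = c: 6·y_components + 2·y_pick-and-place = 48; 5·y_components + 2·y_pick-and-place = 43.
This yields shadow prices y_components = 5, y_pick-and-place = 9.
Reduced cost of boards: c₃ − yᵀa₃ = 32.5 − (5·2 + 9·3) = 32.5 − 37 = -4.5.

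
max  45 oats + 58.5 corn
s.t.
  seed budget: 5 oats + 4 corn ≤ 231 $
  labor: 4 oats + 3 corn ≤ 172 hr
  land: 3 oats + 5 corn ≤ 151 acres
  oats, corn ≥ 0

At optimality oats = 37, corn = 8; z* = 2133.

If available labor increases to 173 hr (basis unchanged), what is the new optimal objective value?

2137.5

Check each constraint at x*: seed budget 217/231 (slack 14); labor 172/172 (tight); land 151/151 (tight).
By complementary slackness, y = 0 for the non-binding constraint.
From A_Bᵀ y = c: 4·y_labor + 3·y_land = 45; 3·y_labor + 5·y_land = 58.5.
This yields shadow prices y_labor = 4.5, y_land = 9.
Δz = y_labor·Δb = 4.5 × (1) = 4.5, so new z* = 2133 + 4.5 = 2137.5.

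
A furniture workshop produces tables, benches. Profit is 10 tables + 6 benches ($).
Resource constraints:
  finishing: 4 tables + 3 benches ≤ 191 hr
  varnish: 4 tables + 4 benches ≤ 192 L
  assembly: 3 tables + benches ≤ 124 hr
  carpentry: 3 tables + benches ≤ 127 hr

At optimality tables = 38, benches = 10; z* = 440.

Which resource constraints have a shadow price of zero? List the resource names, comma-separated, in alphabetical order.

carpentry, finishing

finishing: 182/191 (slack 9)
varnish: 192/192 (binding)
assembly: 124/124 (binding)
carpentry: 124/127 (slack 3)
By complementary slackness, a constraint with positive slack has shadow price 0 → carpentry, finishing.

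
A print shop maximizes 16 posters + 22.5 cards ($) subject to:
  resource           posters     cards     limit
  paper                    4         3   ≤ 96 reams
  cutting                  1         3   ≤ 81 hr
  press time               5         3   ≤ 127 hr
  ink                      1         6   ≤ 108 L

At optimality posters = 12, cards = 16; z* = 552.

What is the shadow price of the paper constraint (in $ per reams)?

3.5

At the optimum: paper uses 96 of 96 (binding); cutting uses 60 of 81 (slack = 21); press time uses 108 of 127 (slack = 19); ink uses 108 of 108 (binding).
Since cutting, press time are not tight, their duals are 0.
The binding rows give the dual system: 4·y_paper + 1·y_ink = 16 and 3·y_paper + 6·y_ink = 22.5.
→ y_paper = 3.5 and y_ink = 2.
Shadow price of paper = 3.5.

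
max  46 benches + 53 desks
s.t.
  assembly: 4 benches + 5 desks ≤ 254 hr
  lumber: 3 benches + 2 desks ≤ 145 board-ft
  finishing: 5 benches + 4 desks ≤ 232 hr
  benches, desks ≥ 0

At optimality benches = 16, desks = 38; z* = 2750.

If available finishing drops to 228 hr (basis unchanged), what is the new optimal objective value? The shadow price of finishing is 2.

2742

Δb = -4, so new z* = 2750 + (2)·(-4) = 2750 − 8 = 2742.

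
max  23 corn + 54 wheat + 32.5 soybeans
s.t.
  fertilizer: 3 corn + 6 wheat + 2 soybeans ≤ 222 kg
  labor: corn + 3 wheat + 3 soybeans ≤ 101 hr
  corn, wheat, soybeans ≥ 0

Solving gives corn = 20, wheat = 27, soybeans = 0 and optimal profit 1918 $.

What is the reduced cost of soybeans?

Check each constraint at x*: fertilizer 222/222 (tight); labor 101/101 (tight).
From A_Bᵀ y = c: 3·y_fertilizer + 1·y_labor = 23; 6·y_fertilizer + 3·y_labor = 54.
Solving: y_fertilizer = 5, y_labor = 8.
Reduced cost of soybeans: c₃ − yᵀa₃ = 32.5 − (5·2 + 8·3) = 32.5 − 34 = -1.5.

-1.5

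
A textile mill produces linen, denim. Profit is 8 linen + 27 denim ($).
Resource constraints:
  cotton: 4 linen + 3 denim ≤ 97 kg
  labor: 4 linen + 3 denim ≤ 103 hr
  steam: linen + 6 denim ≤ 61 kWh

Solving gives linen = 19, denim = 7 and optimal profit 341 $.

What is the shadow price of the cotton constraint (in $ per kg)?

1

Binding: cotton and steam. Non-binding: labor (6 unused).
Slack constraints have shadow price 0 (complementary slackness).
The binding rows give the dual system: 4·y_cotton + 1·y_steam = 8 and 3·y_cotton + 6·y_steam = 27.
This yields shadow prices y_cotton = 1, y_steam = 4.
Shadow price of cotton = 1.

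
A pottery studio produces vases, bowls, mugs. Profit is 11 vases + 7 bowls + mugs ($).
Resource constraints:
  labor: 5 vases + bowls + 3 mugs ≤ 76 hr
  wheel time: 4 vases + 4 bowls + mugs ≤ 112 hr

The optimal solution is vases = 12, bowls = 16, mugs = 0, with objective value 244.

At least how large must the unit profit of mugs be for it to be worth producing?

4.5

Check each constraint at x*: labor 76/76 (tight); wheel time 112/112 (tight).
Dual feasibility on the basic columns requires 5·y_labor + 4·y_wheel time = 11, 1·y_labor + 4·y_wheel time = 7.
→ y_labor = 1 and y_wheel time = 1.5.
mugs enters the basis when its profit ≥ yᵀa₃ = 1·3 + 1.5·1 = 4.5.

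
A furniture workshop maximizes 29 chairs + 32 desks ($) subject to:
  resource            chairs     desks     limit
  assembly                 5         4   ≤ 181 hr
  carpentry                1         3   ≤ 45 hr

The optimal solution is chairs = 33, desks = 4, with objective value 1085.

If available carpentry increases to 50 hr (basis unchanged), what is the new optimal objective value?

1105

Check each constraint at x*: assembly 181/181 (tight); carpentry 45/45 (tight).
The binding rows give the dual system: 5·y_assembly + 1·y_carpentry = 29 and 4·y_assembly + 3·y_carpentry = 32.
→ y_assembly = 5 and y_carpentry = 4.
Δz = y_carpentry·Δb = 4 × (5) = 20, so new z* = 1085 + 20 = 1105.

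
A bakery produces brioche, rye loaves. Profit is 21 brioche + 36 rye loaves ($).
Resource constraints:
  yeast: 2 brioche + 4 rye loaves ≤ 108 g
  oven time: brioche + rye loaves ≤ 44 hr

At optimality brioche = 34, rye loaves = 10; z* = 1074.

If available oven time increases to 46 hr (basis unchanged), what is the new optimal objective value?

Both yeast and oven time are binding at x*.
From A_Bᵀ y = c: 2·y_yeast + 1·y_oven time = 21; 4·y_yeast + 1·y_oven time = 36.
→ y_yeast = 7.5 and y_oven time = 6.
Δz = y_oven time·Δb = 6 × (2) = 12, so new z* = 1074 + 12 = 1086.

1086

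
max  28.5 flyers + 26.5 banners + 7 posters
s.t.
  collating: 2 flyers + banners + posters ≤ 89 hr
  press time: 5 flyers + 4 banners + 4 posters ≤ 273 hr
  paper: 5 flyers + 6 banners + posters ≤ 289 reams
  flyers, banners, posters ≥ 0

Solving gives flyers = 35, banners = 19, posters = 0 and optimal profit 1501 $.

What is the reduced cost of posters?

Binding: collating and paper. Non-binding: press time (22 unused).
By complementary slackness, y = 0 for the non-binding constraint.
From A_Bᵀ y = c: 2·y_collating + 5·y_paper = 28.5; 1·y_collating + 6·y_paper = 26.5.
→ y_collating = 5.5 and y_paper = 3.5.
Reduced cost of posters: c₃ − yᵀa₃ = 7 − (5.5·1 + 3.5·1) = 7 − 9 = -2.

-2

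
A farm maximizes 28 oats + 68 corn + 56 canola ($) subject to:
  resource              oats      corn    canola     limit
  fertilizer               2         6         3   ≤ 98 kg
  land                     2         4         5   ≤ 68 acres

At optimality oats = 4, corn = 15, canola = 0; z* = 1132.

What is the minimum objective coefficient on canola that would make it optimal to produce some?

58

Check each constraint at x*: fertilizer 98/98 (tight); land 68/68 (tight).
The binding rows give the dual system: 2·y_fertilizer + 2·y_land = 28 and 6·y_fertilizer + 4·y_land = 68.
This yields shadow prices y_fertilizer = 6, y_land = 8.
canola enters the basis when its profit ≥ yᵀa₃ = 6·3 + 8·5 = 58.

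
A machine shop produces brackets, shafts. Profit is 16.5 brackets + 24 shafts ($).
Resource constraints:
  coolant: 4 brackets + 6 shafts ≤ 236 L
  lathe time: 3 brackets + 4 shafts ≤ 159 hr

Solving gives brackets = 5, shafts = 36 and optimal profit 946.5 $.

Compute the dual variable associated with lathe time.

At the optimum: coolant uses 236 of 236 (binding); lathe time uses 159 of 159 (binding).
Dual feasibility on the basic columns requires 4·y_coolant + 3·y_lathe time = 16.5, 6·y_coolant + 4·y_lathe time = 24.
→ y_coolant = 3 and y_lathe time = 1.5.
Shadow price of lathe time = 1.5.

1.5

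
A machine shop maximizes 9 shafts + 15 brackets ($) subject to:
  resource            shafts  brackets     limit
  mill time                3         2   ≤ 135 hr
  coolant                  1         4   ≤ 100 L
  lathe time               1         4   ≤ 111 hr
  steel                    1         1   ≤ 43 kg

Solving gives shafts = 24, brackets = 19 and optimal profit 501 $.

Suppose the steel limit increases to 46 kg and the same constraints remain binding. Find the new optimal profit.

522

Check each constraint at x*: mill time 110/135 (slack 25); coolant 100/100 (tight); lathe time 100/111 (slack 11); steel 43/43 (tight).
By complementary slackness, y = 0 for the non-binding constraints.
Dual feasibility on the basic columns requires 1·y_coolant + 1·y_steel = 9, 4·y_coolant + 1·y_steel = 15.
→ y_coolant = 2 and y_steel = 7.
Δz = y_steel·Δb = 7 × (3) = 21, so new z* = 501 + 21 = 522.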